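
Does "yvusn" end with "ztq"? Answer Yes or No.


Input string: 'yvusn'
Suffix to check: 'ztq'
Last 3 characters of input: 'usn'
Match: False
Result: No


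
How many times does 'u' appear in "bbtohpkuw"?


Input string: 'bbtohpkuw'
Target character: 'u'
Scan each position: s[7]='u'
Matches found at indices: 7
Total: 1


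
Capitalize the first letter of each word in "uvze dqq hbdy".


Input string: 'uvze dqq hbdy'
Operation: capitalize first letter of each word
Word transformations: 'uvze'->'Uvze', 'dqq'->'Dqq', 'hbdy'->'Hbdy'
Result: Uvze Dqq Hbdy


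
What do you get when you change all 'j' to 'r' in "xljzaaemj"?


Input string: 'xljzaaemj'
Operation: replace 'j' with 'r'
Positions of 'j': 2, 8
After replacement: xlrzaaemr


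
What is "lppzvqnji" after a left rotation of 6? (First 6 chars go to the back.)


Input: 'lppzvqnji', shift = 6
Operation: split at index 6 and swap parts
Front part s[0:6] = 'lppzvq'
Back part s[6:] = 'nji'
Rotated = back + front = 'nji' + 'lppzvq'
Result: njilppzvq


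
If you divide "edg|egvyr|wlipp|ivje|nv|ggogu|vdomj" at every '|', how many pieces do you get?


Input string: 'edg|egvyr|wlipp|ivje|nv|ggogu|vdomj'
Delimiter: '|'
Split result: 'edg', 'egvyr', 'wlipp', 'ivje', 'nv', 'ggogu', 'vdomj'
Number of parts: 7


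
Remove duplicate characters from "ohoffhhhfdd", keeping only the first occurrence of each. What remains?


Input: 'ohoffhhhfdd'
Operation: keep first occurrence of each character
Scan: s[0]='o' new -> keep; s[1]='h' new -> keep; s[2]='o' seen -> skip; s[3]='f' new -> keep; s[4]='f' seen -> skip; s[5]='h' seen -> skip; s[6]='h' seen -> skip; s[7]='h' seen -> skip; s[8]='f' seen -> skip; s[9]='d' new -> keep; s[10]='d' seen -> skip
Result: ohfd


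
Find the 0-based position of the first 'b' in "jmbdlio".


Input string: 'jmbdlio'
Target: 'b'
Scanning left to right: s[0]='j', s[1]='m', s[2]='b'
First match at index: 2


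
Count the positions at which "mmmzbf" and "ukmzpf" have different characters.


String 1: 'mmmzbf'
String 2: 'ukmzpf'
Compare each position: pos 0: 'm'!='u', pos 1: 'm'!='k', pos 2: 'm'=='m', pos 3: 'z'=='z', pos 4: 'b'!='p', pos 5: 'f'=='f'
Differing positions: 3
Hamming distance: 3


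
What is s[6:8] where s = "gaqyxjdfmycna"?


Input string: 'gaqyxjdfmycna'
Operation: slice [6:8]
Extract characters: s[6]='d', s[7]='f'
Result: df


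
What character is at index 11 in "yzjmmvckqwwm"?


Input string: 'yzjmmvckqwwm'
Operation: get character at index 11
Index mapping: s[0]='y', s[1]='z', s[2]='j', s[3]='m', s[4]='m', s[5]='v', s[6]='c', s[7]='k', s[8]='q', s[9]='w', s[10]='w', s[11]='m'
Result: 'm'


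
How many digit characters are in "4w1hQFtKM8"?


Input string: '4w1hQFtKM8'
Operation: count digit characters (0-9)
Scan: '4'(digit), 'w', '1'(digit), 'h', 'Q', 'F', 't', 'K', 'M', '8'(digit)
Digits found: 3
Result: 3


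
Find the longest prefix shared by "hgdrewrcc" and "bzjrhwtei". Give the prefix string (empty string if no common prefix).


String 1: 'hgdrewrcc'
String 2: 'bzjrhwtei'
Compare position by position:
pos 0: 'h' vs 'b' differ -> stop
Longest common prefix: "" (length 0)


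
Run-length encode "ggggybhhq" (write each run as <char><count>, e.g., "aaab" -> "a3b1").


Input: 'ggggybhhq'
Operation: identify consecutive runs
Runs: 'gggg' -> g4, 'y' -> y1, 'b' -> b1, 'hh' -> h2, 'q' -> q1
Encoded: g4y1b1h2q1


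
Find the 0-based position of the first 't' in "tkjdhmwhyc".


Input string: 'tkjdhmwhyc'
Target: 't'
Scanning left to right: s[0]='t'
First match at index: 0


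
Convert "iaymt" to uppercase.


Input string: 'iaymt'
Operation: convert each letter to uppercase
Mapping: 'i'->'I', 'a'->'A', 'y'->'Y', 'm'->'M', 't'->'T'
Result: IAYMT


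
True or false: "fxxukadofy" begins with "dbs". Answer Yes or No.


Input string: 'fxxukadofy'
Prefix to check: 'dbs'
First 3 characters of input: 'fxx'
Match: False
Result: No


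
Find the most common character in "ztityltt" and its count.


Input: 'ztityltt'
Operation: tally each character
Counts: 'i':1, 'l':1, 't':4, 'y':1, 'z':1
Maximum: 't' appears 4 times


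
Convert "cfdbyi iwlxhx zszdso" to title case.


Input string: 'cfdbyi iwlxhx zszdso'
Operation: capitalize first letter of each word
Word transformations: 'cfdbyi'->'Cfdbyi', 'iwlxhx'->'Iwlxhx', 'zszdso'->'Zszdso'
Result: Cfdbyi Iwlxhx Zszdso


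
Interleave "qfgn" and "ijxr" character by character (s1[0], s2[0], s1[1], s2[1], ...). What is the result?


String 1: 'qfgn'
String 2: 'ijxr'
Operation: alternate characters
Pairs: 'q'+'i', 'f'+'j', 'g'+'x', 'n'+'r'
Result: qifjgxnr


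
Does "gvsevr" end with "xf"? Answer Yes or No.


Input string: 'gvsevr'
Suffix to check: 'xf'
Last 2 characters of input: 'vr'
Match: False
Result: No


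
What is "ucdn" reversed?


Input string: 'ucdn'
Operation: reverse character order
Original order: 'u' -> 'c' -> 'd' -> 'n'
Reversed order: 'n' -> 'd' -> 'c' -> 'u'
Result: ndcu


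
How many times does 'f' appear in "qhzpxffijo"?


Input string: 'qhzpxffijo'
Target character: 'f'
Scan each position: s[5]='f', s[6]='f'
Matches found at indices: 5, 6
Total: 2


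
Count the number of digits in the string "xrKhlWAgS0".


Input string: 'xrKhlWAgS0'
Operation: count digit characters (0-9)
Scan: 'x', 'r', 'K', 'h', 'l', 'W', 'A', 'g', 'S', '0'(digit)
Digits found: 1
Result: 1


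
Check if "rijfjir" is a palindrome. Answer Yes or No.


Input string: 'rijfjir'
Reversed: 'rijfjir'
Compare pairs: s[0]='r' vs s[6]='r' (match), s[1]='i' vs s[5]='i' (match), s[2]='j' vs s[4]='j' (match)
Palindrome: Yes


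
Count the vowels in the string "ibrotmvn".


Input string: 'ibrotmvn'
Operation: count vowels (a, e, i, o, u)
Scan: s[0]='i' (vowel), s[1]='b', s[2]='r', s[3]='o' (vowel), s[4]='t', s[5]='m', s[6]='v', s[7]='n'
Vowels found: 2
Result: 2


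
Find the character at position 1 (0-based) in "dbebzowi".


Input string: 'dbebzowi'
Operation: get character at index 1
Index mapping: s[0]='d', s[1]='b'
Result: 'b'


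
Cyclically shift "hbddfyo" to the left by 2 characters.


Input: 'hbddfyo', shift = 2
Operation: split at index 2 and swap parts
Front part s[0:2] = 'hb'
Back part s[2:] = 'ddfyo'
Rotated = back + front = 'ddfyo' + 'hb'
Result: ddfyohb


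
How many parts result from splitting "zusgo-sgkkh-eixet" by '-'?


Input string: 'zusgo-sgkkh-eixet'
Delimiter: '-'
Split result: 'zusgo', 'sgkkh', 'eixet'
Number of parts: 3


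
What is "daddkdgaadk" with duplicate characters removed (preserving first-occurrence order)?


Input: 'daddkdgaadk'
Operation: keep first occurrence of each character
Scan: s[0]='d' new -> keep; s[1]='a' new -> keep; s[2]='d' seen -> skip; s[3]='d' seen -> skip; s[4]='k' new -> keep; s[5]='d' seen -> skip; s[6]='g' new -> keep; s[7]='a' seen -> skip; s[8]='a' seen -> skip; s[9]='d' seen -> skip; s[10]='k' seen -> skip
Result: dakg


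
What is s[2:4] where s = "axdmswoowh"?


Input string: 'axdmswoowh'
Operation: slice [2:4]
Extract characters: s[2]='d', s[3]='m'
Result: dm


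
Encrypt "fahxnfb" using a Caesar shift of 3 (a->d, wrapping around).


Input: 'fahxnfb', shift = 3
Operation: for each letter, (position + 3) mod 26
Mapping: 'f'(5+3=8)->'i', 'a'(0+3=3)->'d', 'h'(7+3=10)->'k', 'x'(23+3=26, 26 mod 26=0)->'a', 'n'(13+3=16)->'q', 'f'(5+3=8)->'i', 'b'(1+3=4)->'e'
Result: idkaqie


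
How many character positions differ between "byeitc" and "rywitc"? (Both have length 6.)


String 1: 'byeitc'
String 2: 'rywitc'
Compare each position: pos 0: 'b'!='r', pos 1: 'y'=='y', pos 2: 'e'!='w', pos 3: 'i'=='i', pos 4: 't'=='t', pos 5: 'c'=='c'
Differing positions: 2
Hamming distance: 2


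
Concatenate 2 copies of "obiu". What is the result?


Input string: 'obiu'
Operation: repeat 2 times
Concatenation: 'obiu' + 'obiu'
Result: obiuobiu


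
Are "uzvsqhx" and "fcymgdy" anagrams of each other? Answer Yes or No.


String 1: 'uzvsqhx' -> sorted: 'hqsuvxz'
String 2: 'fcymgdy' -> sorted: 'cdfgmyy'
Compare sorted forms: 'hqsuvxz' != 'cdfgmyy'
Anagram: No


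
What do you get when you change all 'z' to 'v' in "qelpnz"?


Input string: 'qelpnz'
Operation: replace 'z' with 'v'
Positions of 'z': 5
After replacement: qelpnv


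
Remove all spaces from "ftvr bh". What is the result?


Input string: 'ftvr bh'
Operation: remove all spaces
Words: 'ftvr', 'bh'
Join without spaces: ftvrbh


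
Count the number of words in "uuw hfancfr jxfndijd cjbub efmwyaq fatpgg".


Input string: 'uuw hfancfr jxfndijd cjbub efmwyaq fatpgg'
Operation: split by spaces
Words found: 'uuw', 'hfancfr', 'jxfndijd', 'cjbub', 'efmwyaq', 'fatpgg'
Word count: 6


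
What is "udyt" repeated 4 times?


Input string: 'udyt'
Operation: repeat 4 times
Concatenation: 'udyt' + 'udyt' + 'udyt' + 'udyt'
Result: udytudytudytudyt


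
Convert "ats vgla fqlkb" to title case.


Input string: 'ats vgla fqlkb'
Operation: capitalize first letter of each word
Word transformations: 'ats'->'Ats', 'vgla'->'Vgla', 'fqlkb'->'Fqlkb'
Result: Ats Vgla Fqlkb


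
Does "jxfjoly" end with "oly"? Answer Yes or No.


Input string: 'jxfjoly'
Suffix to check: 'oly'
Last 3 characters of input: 'oly'
Match: True
Result: Yes


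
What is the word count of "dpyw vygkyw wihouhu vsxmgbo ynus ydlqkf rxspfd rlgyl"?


Input string: 'dpyw vygkyw wihouhu vsxmgbo ynus ydlqkf rxspfd rlgyl'
Operation: split by spaces
Words found: 'dpyw', 'vygkyw', 'wihouhu', 'vsxmgbo', 'ynus', 'ydlqkf', 'rxspfd', 'rlgyl'
Word count: 8


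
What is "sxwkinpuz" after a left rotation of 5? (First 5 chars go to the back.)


Input: 'sxwkinpuz', shift = 5
Operation: split at index 5 and swap parts
Front part s[0:5] = 'sxwki'
Back part s[5:] = 'npuz'
Rotated = back + front = 'npuz' + 'sxwki'
Result: npuzsxwki


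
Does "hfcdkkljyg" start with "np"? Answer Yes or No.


Input string: 'hfcdkkljyg'
Prefix to check: 'np'
First 2 characters of input: 'hf'
Match: False
Result: No


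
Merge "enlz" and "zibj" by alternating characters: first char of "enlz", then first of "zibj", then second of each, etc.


String 1: 'enlz'
String 2: 'zibj'
Operation: alternate characters
Pairs: 'e'+'z', 'n'+'i', 'l'+'b', 'z'+'j'
Result: eznilbzj


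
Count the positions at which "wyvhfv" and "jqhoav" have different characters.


String 1: 'wyvhfv'
String 2: 'jqhoav'
Compare each position: pos 0: 'w'!='j', pos 1: 'y'!='q', pos 2: 'v'!='h', pos 3: 'h'!='o', pos 4: 'f'!='a', pos 5: 'v'=='v'
Differing positions: 5
Hamming distance: 5


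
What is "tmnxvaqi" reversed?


Input string: 'tmnxvaqi'
Operation: reverse character order
Original order: 't' -> 'm' -> 'n' -> 'x' -> 'v' -> 'a' -> 'q' -> 'i'
Reversed order: 'i' -> 'q' -> 'a' -> 'v' -> 'x' -> 'n' -> 'm' -> 't'
Result: iqavxnmt


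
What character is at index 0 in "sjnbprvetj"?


Input string: 'sjnbprvetj'
Operation: get character at index 0
Index mapping: s[0]='s'
Result: 's'


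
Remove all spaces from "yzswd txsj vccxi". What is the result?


Input string: 'yzswd txsj vccxi'
Operation: remove all spaces
Words: 'yzswd', 'txsj', 'vccxi'
Join without spaces: yzswdtxsjvccxi


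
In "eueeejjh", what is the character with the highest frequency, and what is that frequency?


Input: 'eueeejjh'
Operation: tally each character
Counts: 'e':4, 'h':1, 'j':2, 'u':1
Maximum: 'e' appears 4 times


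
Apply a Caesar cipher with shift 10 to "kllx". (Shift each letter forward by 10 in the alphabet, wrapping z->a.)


Input: 'kllx', shift = 10
Operation: for each letter, (position + 10) mod 26
Mapping: 'k'(10+10=20)->'u', 'l'(11+10=21)->'v', 'l'(11+10=21)->'v', 'x'(23+10=33, 33 mod 26=7)->'h'
Result: uvvh


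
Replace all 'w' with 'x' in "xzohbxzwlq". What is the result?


Input string: 'xzohbxzwlq'
Operation: replace 'w' with 'x'
Positions of 'w': 7
After replacement: xzohbxzxlq


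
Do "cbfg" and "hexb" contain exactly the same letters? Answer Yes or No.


String 1: 'cbfg' -> sorted: 'bcfg'
String 2: 'hexb' -> sorted: 'behx'
Compare sorted forms: 'bcfg' != 'behx'
Anagram: No


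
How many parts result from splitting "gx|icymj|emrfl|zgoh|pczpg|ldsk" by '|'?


Input string: 'gx|icymj|emrfl|zgoh|pczpg|ldsk'
Delimiter: '|'
Split result: 'gx', 'icymj', 'emrfl', 'zgoh', 'pczpg', 'ldsk'
Number of parts: 6


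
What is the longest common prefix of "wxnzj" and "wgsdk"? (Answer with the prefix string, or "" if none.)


String 1: 'wxnzj'
String 2: 'wgsdk'
Compare position by position:
pos 0: 'w' vs 'w' match
pos 1: 'x' vs 'g' differ -> stop
Longest common prefix: "w" (length 1)


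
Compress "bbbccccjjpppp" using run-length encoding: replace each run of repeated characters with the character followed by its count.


Input: 'bbbccccjjpppp'
Operation: identify consecutive runs
Runs: 'bbb' -> b3, 'cccc' -> c4, 'jj' -> j2, 'pppp' -> p4
Encoded: b3c4j2p4


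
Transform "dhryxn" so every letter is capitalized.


Input string: 'dhryxn'
Operation: convert each letter to uppercase
Mapping: 'd'->'D', 'h'->'H', 'r'->'R', 'y'->'Y', 'x'->'X', 'n'->'N'
Result: DHRYXN


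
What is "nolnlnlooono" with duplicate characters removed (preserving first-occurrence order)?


Input: 'nolnlnlooono'
Operation: keep first occurrence of each character
Scan: s[0]='n' new -> keep; s[1]='o' new -> keep; s[2]='l' new -> keep; s[3]='n' seen -> skip; s[4]='l' seen -> skip; s[5]='n' seen -> skip; s[6]='l' seen -> skip; s[7]='o' seen -> skip; s[8]='o' seen -> skip; s[9]='o' seen -> skip; s[10]='n' seen -> skip; s[11]='o' seen -> skip
Result: nol


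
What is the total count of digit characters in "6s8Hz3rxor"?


Input string: '6s8Hz3rxor'
Operation: count digit characters (0-9)
Scan: '6'(digit), 's', '8'(digit), 'H', 'z', '3'(digit), 'r', 'x', 'o', 'r'
Digits found: 3
Result: 3


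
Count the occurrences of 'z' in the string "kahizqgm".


Input string: 'kahizqgm'
Target character: 'z'
Scan each position: s[4]='z'
Matches found at indices: 4
Total: 1


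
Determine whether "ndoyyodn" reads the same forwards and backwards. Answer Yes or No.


Input string: 'ndoyyodn'
Reversed: 'ndoyyodn'
Compare pairs: s[0]='n' vs s[7]='n' (match), s[1]='d' vs s[6]='d' (match), s[2]='o' vs s[5]='o' (match), s[3]='y' vs s[4]='y' (match)
Palindrome: Yes


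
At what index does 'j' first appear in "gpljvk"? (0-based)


Input string: 'gpljvk'
Target: 'j'
Scanning left to right: s[0]='g', s[1]='p', s[2]='l', s[3]='j'
First match at index: 3


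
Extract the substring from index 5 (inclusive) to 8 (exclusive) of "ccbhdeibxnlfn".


Input string: 'ccbhdeibxnlfn'
Operation: slice [5:8]
Extract characters: s[5]='e', s[6]='i', s[7]='b'
Result: eib


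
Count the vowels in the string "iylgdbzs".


Input string: 'iylgdbzs'
Operation: count vowels (a, e, i, o, u)
Scan: s[0]='i' (vowel), s[1]='y', s[2]='l', s[3]='g', s[4]='d', s[5]='b', s[6]='z', s[7]='s'
Vowels found: 1
Result: 1


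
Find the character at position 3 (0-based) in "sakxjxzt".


Input string: 'sakxjxzt'
Operation: get character at index 3
Index mapping: s[0]='s', s[1]='a', s[2]='k', s[3]='x'
Result: 'x'


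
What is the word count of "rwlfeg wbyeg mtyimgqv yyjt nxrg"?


Input string: 'rwlfeg wbyeg mtyimgqv yyjt nxrg'
Operation: split by spaces
Words found: 'rwlfeg', 'wbyeg', 'mtyimgqv', 'yyjt', 'nxrg'
Word count: 5


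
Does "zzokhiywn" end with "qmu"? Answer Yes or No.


Input string: 'zzokhiywn'
Suffix to check: 'qmu'
Last 3 characters of input: 'ywn'
Match: False
Result: No


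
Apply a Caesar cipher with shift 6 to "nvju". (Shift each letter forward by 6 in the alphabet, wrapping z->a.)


Input: 'nvju', shift = 6
Operation: for each letter, (position + 6) mod 26
Mapping: 'n'(13+6=19)->'t', 'v'(21+6=27, 27 mod 26=1)->'b', 'j'(9+6=15)->'p', 'u'(20+6=26, 26 mod 26=0)->'a'
Result: tbpa


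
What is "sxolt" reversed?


Input string: 'sxolt'
Operation: reverse character order
Original order: 's' -> 'x' -> 'o' -> 'l' -> 't'
Reversed order: 't' -> 'l' -> 'o' -> 'x' -> 's'
Result: tloxs


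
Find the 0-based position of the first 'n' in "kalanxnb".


Input string: 'kalanxnb'
Target: 'n'
Scanning left to right: s[0]='k', s[1]='a', s[2]='l', s[3]='a', s[4]='n'
First match at index: 4


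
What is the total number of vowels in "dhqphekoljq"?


Input string: 'dhqphekoljq'
Operation: count vowels (a, e, i, o, u)
Scan: s[0]='d', s[1]='h', s[2]='q', s[3]='p', s[4]='h', s[5]='e' (vowel), s[6]='k', s[7]='o' (vowel), s[8]='l', s[9]='j', s[10]='q'
Vowels found: 2
Result: 2


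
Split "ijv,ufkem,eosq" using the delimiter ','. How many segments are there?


Input string: 'ijv,ufkem,eosq'
Delimiter: ','
Split result: 'ijv', 'ufkem', 'eosq'
Number of parts: 3


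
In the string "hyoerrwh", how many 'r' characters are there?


Input string: 'hyoerrwh'
Target character: 'r'
Scan each position: s[4]='r', s[5]='r'
Matches found at indices: 4, 5
Total: 2


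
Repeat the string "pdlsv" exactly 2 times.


Input string: 'pdlsv'
Operation: repeat 2 times
Concatenation: 'pdlsv' + 'pdlsv'
Result: pdlsvpdlsv


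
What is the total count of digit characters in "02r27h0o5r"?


Input string: '02r27h0o5r'
Operation: count digit characters (0-9)
Scan: '0'(digit), '2'(digit), 'r', '2'(digit), '7'(digit), 'h', '0'(digit), 'o', '5'(digit), 'r'
Digits found: 6
Result: 6


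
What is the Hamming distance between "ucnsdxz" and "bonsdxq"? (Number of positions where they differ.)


String 1: 'ucnsdxz'
String 2: 'bonsdxq'
Compare each position: pos 0: 'u'!='b', pos 1: 'c'!='o', pos 2: 'n'=='n', pos 3: 's'=='s', pos 4: 'd'=='d', pos 5: 'x'=='x', pos 6: 'z'!='q'
Differing positions: 3
Hamming distance: 3


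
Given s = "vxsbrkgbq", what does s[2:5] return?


Input string: 'vxsbrkgbq'
Operation: slice [2:5]
Extract characters: s[2]='s', s[3]='b', s[4]='r'
Result: sbr


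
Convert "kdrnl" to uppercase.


Input string: 'kdrnl'
Operation: convert each letter to uppercase
Mapping: 'k'->'K', 'd'->'D', 'r'->'R', 'n'->'N', 'l'->'L'
Result: KDRNL


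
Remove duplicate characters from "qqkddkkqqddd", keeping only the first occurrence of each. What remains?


Input: 'qqkddkkqqddd'
Operation: keep first occurrence of each character
Scan: s[0]='q' new -> keep; s[1]='q' seen -> skip; s[2]='k' new -> keep; s[3]='d' new -> keep; s[4]='d' seen -> skip; s[5]='k' seen -> skip; s[6]='k' seen -> skip; s[7]='q' seen -> skip; s[8]='q' seen -> skip; s[9]='d' seen -> skip; s[10]='d' seen -> skip; s[11]='d' seen -> skip
Result: qkd


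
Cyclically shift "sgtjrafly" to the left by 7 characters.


Input: 'sgtjrafly', shift = 7
Operation: split at index 7 and swap parts
Front part s[0:7] = 'sgtjraf'
Back part s[7:] = 'ly'
Rotated = back + front = 'ly' + 'sgtjraf'
Result: lysgtjraf


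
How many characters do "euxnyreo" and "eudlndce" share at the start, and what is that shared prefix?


String 1: 'euxnyreo'
String 2: 'eudlndce'
Compare position by position:
pos 0: 'e' vs 'e' match
pos 1: 'u' vs 'u' match
pos 2: 'x' vs 'd' differ -> stop
Longest common prefix: "eu" (length 2)


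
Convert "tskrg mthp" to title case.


Input string: 'tskrg mthp'
Operation: capitalize first letter of each word
Word transformations: 'tskrg'->'Tskrg', 'mthp'->'Mthp'
Result: Tskrg Mthp


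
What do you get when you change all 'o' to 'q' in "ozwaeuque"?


Input string: 'ozwaeuque'
Operation: replace 'o' with 'q'
Positions of 'o': 0
After replacement: qzwaeuque


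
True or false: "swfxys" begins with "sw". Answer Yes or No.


Input string: 'swfxys'
Prefix to check: 'sw'
First 2 characters of input: 'sw'
Match: True
Result: Yes


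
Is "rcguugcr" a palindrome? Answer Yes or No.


Input string: 'rcguugcr'
Reversed: 'rcguugcr'
Compare pairs: s[0]='r' vs s[7]='r' (match), s[1]='c' vs s[6]='c' (match), s[2]='g' vs s[5]='g' (match), s[3]='u' vs s[4]='u' (match)
Palindrome: Yes


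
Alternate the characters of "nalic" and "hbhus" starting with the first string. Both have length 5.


String 1: 'nalic'
String 2: 'hbhus'
Operation: alternate characters
Pairs: 'n'+'h', 'a'+'b', 'l'+'h', 'i'+'u', 'c'+'s'
Result: nhablhiucs


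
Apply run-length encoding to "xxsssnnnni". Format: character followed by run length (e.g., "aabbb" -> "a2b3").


Input: 'xxsssnnnni'
Operation: identify consecutive runs
Runs: 'xx' -> x2, 'sss' -> s3, 'nnnn' -> n4, 'i' -> i1
Encoded: x2s3n4i1


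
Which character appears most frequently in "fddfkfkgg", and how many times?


Input: 'fddfkfkgg'
Operation: tally each character
Counts: 'd':2, 'f':3, 'g':2, 'k':2
Maximum: 'f' appears 3 times


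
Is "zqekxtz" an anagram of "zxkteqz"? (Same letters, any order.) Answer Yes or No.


String 1: 'zxkteqz' -> sorted: 'ekqtxzz'
String 2: 'zqekxtz' -> sorted: 'ekqtxzz'
Compare sorted forms: 'ekqtxzz' == 'ekqtxzz'
Anagram: Yes


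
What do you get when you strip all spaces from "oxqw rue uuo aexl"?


Input string: 'oxqw rue uuo aexl'
Operation: remove all spaces
Words: 'oxqw', 'rue', 'uuo', 'aexl'
Join without spaces: oxqwrueuuoaexl


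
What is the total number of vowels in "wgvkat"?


Input string: 'wgvkat'
Operation: count vowels (a, e, i, o, u)
Scan: s[0]='w', s[1]='g', s[2]='v', s[3]='k', s[4]='a' (vowel), s[5]='t'
Vowels found: 1
Result: 1


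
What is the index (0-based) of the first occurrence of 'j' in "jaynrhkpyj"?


Input string: 'jaynrhkpyj'
Target: 'j'
Scanning left to right: s[0]='j'
First match at index: 0


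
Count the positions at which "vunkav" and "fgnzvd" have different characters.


String 1: 'vunkav'
String 2: 'fgnzvd'
Compare each position: pos 0: 'v'!='f', pos 1: 'u'!='g', pos 2: 'n'=='n', pos 3: 'k'!='z', pos 4: 'a'!='v', pos 5: 'v'!='d'
Differing positions: 5
Hamming distance: 5


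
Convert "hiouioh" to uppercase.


Input string: 'hiouioh'
Operation: convert each letter to uppercase
Mapping: 'h'->'H', 'i'->'I', 'o'->'O', 'u'->'U', 'i'->'I', 'o'->'O', 'h'->'H'
Result: HIOUIOH


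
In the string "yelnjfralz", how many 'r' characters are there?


Input string: 'yelnjfralz'
Target character: 'r'
Scan each position: s[6]='r'
Matches found at indices: 6
Total: 1


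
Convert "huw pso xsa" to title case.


Input string: 'huw pso xsa'
Operation: capitalize first letter of each word
Word transformations: 'huw'->'Huw', 'pso'->'Pso', 'xsa'->'Xsa'
Result: Huw Pso Xsa


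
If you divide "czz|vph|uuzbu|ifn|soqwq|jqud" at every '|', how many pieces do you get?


Input string: 'czz|vph|uuzbu|ifn|soqwq|jqud'
Delimiter: '|'
Split result: 'czz', 'vph', 'uuzbu', 'ifn', 'soqwq', 'jqud'
Number of parts: 6


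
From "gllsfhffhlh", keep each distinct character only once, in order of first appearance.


Input: 'gllsfhffhlh'
Operation: keep first occurrence of each character
Scan: s[0]='g' new -> keep; s[1]='l' new -> keep; s[2]='l' seen -> skip; s[3]='s' new -> keep; s[4]='f' new -> keep; s[5]='h' new -> keep; s[6]='f' seen -> skip; s[7]='f' seen -> skip; s[8]='h' seen -> skip; s[9]='l' seen -> skip; s[10]='h' seen -> skip
Result: glsfh


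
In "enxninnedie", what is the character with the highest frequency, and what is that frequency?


Input: 'enxninnedie'
Operation: tally each character
Counts: 'd':1, 'e':3, 'i':2, 'n':4, 'x':1
Maximum: 'n' appears 4 times


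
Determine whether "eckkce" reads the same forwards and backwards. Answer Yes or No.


Input string: 'eckkce'
Reversed: 'eckkce'
Compare pairs: s[0]='e' vs s[5]='e' (match), s[1]='c' vs s[4]='c' (match), s[2]='k' vs s[3]='k' (match)
Palindrome: Yes


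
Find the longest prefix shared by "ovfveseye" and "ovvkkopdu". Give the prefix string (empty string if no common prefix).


String 1: 'ovfveseye'
String 2: 'ovvkkopdu'
Compare position by position:
pos 0: 'o' vs 'o' match
pos 1: 'v' vs 'v' match
pos 2: 'f' vs 'v' differ -> stop
Longest common prefix: "ov" (length 2)


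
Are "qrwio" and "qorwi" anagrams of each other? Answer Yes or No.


String 1: 'qrwio' -> sorted: 'ioqrw'
String 2: 'qorwi' -> sorted: 'ioqrw'
Compare sorted forms: 'ioqrw' == 'ioqrw'
Anagram: Yes


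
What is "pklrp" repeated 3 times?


Input string: 'pklrp'
Operation: repeat 3 times
Concatenation: 'pklrp' + 'pklrp' + 'pklrp'
Result: pklrppklrppklrp


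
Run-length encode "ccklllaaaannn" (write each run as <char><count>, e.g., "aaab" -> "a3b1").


Input: 'ccklllaaaannn'
Operation: identify consecutive runs
Runs: 'cc' -> c2, 'k' -> k1, 'lll' -> l3, 'aaaa' -> a4, 'nnn' -> n3
Encoded: c2k1l3a4n3


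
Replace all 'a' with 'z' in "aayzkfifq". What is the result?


Input string: 'aayzkfifq'
Operation: replace 'a' with 'z'
Positions of 'a': 0, 1
After replacement: zzyzkfifq


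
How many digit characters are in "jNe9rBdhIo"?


Input string: 'jNe9rBdhIo'
Operation: count digit characters (0-9)
Scan: 'j', 'N', 'e', '9'(digit), 'r', 'B', 'd', 'h', 'I', 'o'
Digits found: 1
Result: 1


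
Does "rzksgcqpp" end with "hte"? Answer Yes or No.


Input string: 'rzksgcqpp'
Suffix to check: 'hte'
Last 3 characters of input: 'qpp'
Match: False
Result: No


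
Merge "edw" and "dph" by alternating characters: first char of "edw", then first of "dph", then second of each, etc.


String 1: 'edw'
String 2: 'dph'
Operation: alternate characters
Pairs: 'e'+'d', 'd'+'p', 'w'+'h'
Result: eddpwh


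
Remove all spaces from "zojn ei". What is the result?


Input string: 'zojn ei'
Operation: remove all spaces
Words: 'zojn', 'ei'
Join without spaces: zojnei


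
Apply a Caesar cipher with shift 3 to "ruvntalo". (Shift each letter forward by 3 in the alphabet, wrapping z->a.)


Input: 'ruvntalo', shift = 3
Operation: for each letter, (position + 3) mod 26
Mapping: 'r'(17+3=20)->'u', 'u'(20+3=23)->'x', 'v'(21+3=24)->'y', 'n'(13+3=16)->'q', 't'(19+3=22)->'w', 'a'(0+3=3)->'d', 'l'(11+3=14)->'o', 'o'(14+3=17)->'r'
Result: uxyqwdor


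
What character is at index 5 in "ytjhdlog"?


Input string: 'ytjhdlog'
Operation: get character at index 5
Index mapping: s[0]='y', s[1]='t', s[2]='j', s[3]='h', s[4]='d', s[5]='l'
Result: 'l'


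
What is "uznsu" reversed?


Input string: 'uznsu'
Operation: reverse character order
Original order: 'u' -> 'z' -> 'n' -> 's' -> 'u'
Reversed order: 'u' -> 's' -> 'n' -> 'z' -> 'u'
Result: usnzu


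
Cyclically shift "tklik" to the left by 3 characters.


Input: 'tklik', shift = 3
Operation: split at index 3 and swap parts
Front part s[0:3] = 'tkl'
Back part s[3:] = 'ik'
Rotated = back + front = 'ik' + 'tkl'
Result: iktkl


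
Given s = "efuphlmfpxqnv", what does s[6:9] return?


Input string: 'efuphlmfpxqnv'
Operation: slice [6:9]
Extract characters: s[6]='m', s[7]='f', s[8]='p'
Result: mfp


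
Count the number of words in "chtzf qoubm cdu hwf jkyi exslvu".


Input string: 'chtzf qoubm cdu hwf jkyi exslvu'
Operation: split by spaces
Words found: 'chtzf', 'qoubm', 'cdu', 'hwf', 'jkyi', 'exslvu'
Word count: 6


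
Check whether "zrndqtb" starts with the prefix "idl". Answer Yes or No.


Input string: 'zrndqtb'
Prefix to check: 'idl'
First 3 characters of input: 'zrn'
Match: False
Result: No


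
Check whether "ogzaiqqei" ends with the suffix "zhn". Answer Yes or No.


Input string: 'ogzaiqqei'
Suffix to check: 'zhn'
Last 3 characters of input: 'qei'
Match: False
Result: No


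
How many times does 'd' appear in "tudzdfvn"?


Input string: 'tudzdfvn'
Target character: 'd'
Scan each position: s[2]='d', s[4]='d'
Matches found at indices: 2, 4
Total: 2


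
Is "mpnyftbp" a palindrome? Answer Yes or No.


Input string: 'mpnyftbp'
Reversed: 'pbtfynpm'
Compare pairs: s[0]='m' vs s[7]='p' (mismatch), s[1]='p' vs s[6]='b' (mismatch), s[2]='n' vs s[5]='t' (mismatch), s[3]='y' vs s[4]='f' (mismatch)
Palindrome: No


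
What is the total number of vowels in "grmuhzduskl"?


Input string: 'grmuhzduskl'
Operation: count vowels (a, e, i, o, u)
Scan: s[0]='g', s[1]='r', s[2]='m', s[3]='u' (vowel), s[4]='h', s[5]='z', s[6]='d', s[7]='u' (vowel), s[8]='s', s[9]='k', s[10]='l'
Vowels found: 2
Result: 2


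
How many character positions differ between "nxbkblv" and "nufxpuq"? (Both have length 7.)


String 1: 'nxbkblv'
String 2: 'nufxpuq'
Compare each position: pos 0: 'n'=='n', pos 1: 'x'!='u', pos 2: 'b'!='f', pos 3: 'k'!='x', pos 4: 'b'!='p', pos 5: 'l'!='u', pos 6: 'v'!='q'
Differing positions: 6
Hamming distance: 6


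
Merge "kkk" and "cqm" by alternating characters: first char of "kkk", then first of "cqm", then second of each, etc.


String 1: 'kkk'
String 2: 'cqm'
Operation: alternate characters
Pairs: 'k'+'c', 'k'+'q', 'k'+'m'
Result: kckqkm


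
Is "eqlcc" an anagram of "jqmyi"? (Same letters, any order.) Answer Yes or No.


String 1: 'jqmyi' -> sorted: 'ijmqy'
String 2: 'eqlcc' -> sorted: 'ccelq'
Compare sorted forms: 'ijmqy' != 'ccelq'
Anagram: No


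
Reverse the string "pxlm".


Input string: 'pxlm'
Operation: reverse character order
Original order: 'p' -> 'x' -> 'l' -> 'm'
Reversed order: 'm' -> 'l' -> 'x' -> 'p'
Result: mlxp


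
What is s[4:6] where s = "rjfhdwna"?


Input string: 'rjfhdwna'
Operation: slice [4:6]
Extract characters: s[4]='d', s[5]='w'
Result: dw


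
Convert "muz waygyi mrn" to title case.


Input string: 'muz waygyi mrn'
Operation: capitalize first letter of each word
Word transformations: 'muz'->'Muz', 'waygyi'->'Waygyi', 'mrn'->'Mrn'
Result: Muz Waygyi Mrn


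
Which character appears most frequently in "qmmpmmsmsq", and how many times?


Input: 'qmmpmmsmsq'
Operation: tally each character
Counts: 'm':5, 'p':1, 'q':2, 's':2
Maximum: 'm' appears 5 times


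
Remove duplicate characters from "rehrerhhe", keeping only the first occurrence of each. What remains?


Input: 'rehrerhhe'
Operation: keep first occurrence of each character
Scan: s[0]='r' new -> keep; s[1]='e' new -> keep; s[2]='h' new -> keep; s[3]='r' seen -> skip; s[4]='e' seen -> skip; s[5]='r' seen -> skip; s[6]='h' seen -> skip; s[7]='h' seen -> skip; s[8]='e' seen -> skip
Result: reh


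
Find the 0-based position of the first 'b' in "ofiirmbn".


Input string: 'ofiirmbn'
Target: 'b'
Scanning left to right: s[0]='o', s[1]='f', s[2]='i', s[3]='i', s[4]='r', s[5]='m', s[6]='b'
First match at index: 6


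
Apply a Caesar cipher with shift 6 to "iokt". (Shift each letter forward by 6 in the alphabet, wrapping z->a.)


Input: 'iokt', shift = 6
Operation: for each letter, (position + 6) mod 26
Mapping: 'i'(8+6=14)->'o', 'o'(14+6=20)->'u', 'k'(10+6=16)->'q', 't'(19+6=25)->'z'
Result: ouqz


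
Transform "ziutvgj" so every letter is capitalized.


Input string: 'ziutvgj'
Operation: convert each letter to uppercase
Mapping: 'z'->'Z', 'i'->'I', 'u'->'U', 't'->'T', 'v'->'V', 'g'->'G', 'j'->'J'
Result: ZIUTVGJ


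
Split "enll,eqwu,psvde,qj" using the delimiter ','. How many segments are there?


Input string: 'enll,eqwu,psvde,qj'
Delimiter: ','
Split result: 'enll', 'eqwu', 'psvde', 'qj'
Number of parts: 4


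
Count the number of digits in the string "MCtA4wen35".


Input string: 'MCtA4wen35'
Operation: count digit characters (0-9)
Scan: 'M', 'C', 't', 'A', '4'(digit), 'w', 'e', 'n', '3'(digit), '5'(digit)
Digits found: 3
Result: 3


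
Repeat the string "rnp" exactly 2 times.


Input string: 'rnp'
Operation: repeat 2 times
Concatenation: 'rnp' + 'rnp'
Result: rnprnp


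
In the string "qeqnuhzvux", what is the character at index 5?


Input string: 'qeqnuhzvux'
Operation: get character at index 5
Index mapping: s[0]='q', s[1]='e', s[2]='q', s[3]='n', s[4]='u', s[5]='h'
Result: 'h'


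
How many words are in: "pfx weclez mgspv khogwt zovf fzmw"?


Input string: 'pfx weclez mgspv khogwt zovf fzmw'
Operation: split by spaces
Words found: 'pfx', 'weclez', 'mgspv', 'khogwt', 'zovf', 'fzmw'
Word count: 6


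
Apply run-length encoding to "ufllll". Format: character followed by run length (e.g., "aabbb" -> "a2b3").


Input: 'ufllll'
Operation: identify consecutive runs
Runs: 'u' -> u1, 'f' -> f1, 'llll' -> l4
Encoded: u1f1l4


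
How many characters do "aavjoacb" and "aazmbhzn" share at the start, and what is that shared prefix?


String 1: 'aavjoacb'
String 2: 'aazmbhzn'
Compare position by position:
pos 0: 'a' vs 'a' match
pos 1: 'a' vs 'a' match
pos 2: 'v' vs 'z' differ -> stop
Longest common prefix: "aa" (length 2)


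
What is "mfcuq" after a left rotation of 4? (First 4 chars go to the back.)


Input: 'mfcuq', shift = 4
Operation: split at index 4 and swap parts
Front part s[0:4] = 'mfcu'
Back part s[4:] = 'q'
Rotated = back + front = 'q' + 'mfcu'
Result: qmfcu


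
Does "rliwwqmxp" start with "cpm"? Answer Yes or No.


Input string: 'rliwwqmxp'
Prefix to check: 'cpm'
First 3 characters of input: 'rli'
Match: False
Result: No


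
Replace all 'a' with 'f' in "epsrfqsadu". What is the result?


Input string: 'epsrfqsadu'
Operation: replace 'a' with 'f'
Positions of 'a': 7
After replacement: epsrfqsfdu


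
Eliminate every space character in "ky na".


Input string: 'ky na'
Operation: remove all spaces
Words: 'ky', 'na'
Join without spaces: kyna


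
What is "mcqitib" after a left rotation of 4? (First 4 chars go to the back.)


Input: 'mcqitib', shift = 4
Operation: split at index 4 and swap parts
Front part s[0:4] = 'mcqi'
Back part s[4:] = 'tib'
Rotated = back + front = 'tib' + 'mcqi'
Result: tibmcqi


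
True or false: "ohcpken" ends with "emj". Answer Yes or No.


Input string: 'ohcpken'
Suffix to check: 'emj'
Last 3 characters of input: 'ken'
Match: False
Result: No


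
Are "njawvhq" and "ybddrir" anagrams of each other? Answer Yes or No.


String 1: 'njawvhq' -> sorted: 'ahjnqvw'
String 2: 'ybddrir' -> sorted: 'bddirry'
Compare sorted forms: 'ahjnqvw' != 'bddirry'
Anagram: No


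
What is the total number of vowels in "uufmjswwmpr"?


Input string: 'uufmjswwmpr'
Operation: count vowels (a, e, i, o, u)
Scan: s[0]='u' (vowel), s[1]='u' (vowel), s[2]='f', s[3]='m', s[4]='j', s[5]='s', s[6]='w', s[7]='w', s[8]='m', s[9]='p', s[10]='r'
Vowels found: 2
Result: 2


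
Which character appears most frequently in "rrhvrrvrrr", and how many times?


Input: 'rrhvrrvrrr'
Operation: tally each character
Counts: 'h':1, 'r':7, 'v':2
Maximum: 'r' appears 7 times


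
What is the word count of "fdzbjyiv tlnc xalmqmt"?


Input string: 'fdzbjyiv tlnc xalmqmt'
Operation: split by spaces
Words found: 'fdzbjyiv', 'tlnc', 'xalmqmt'
Word count: 3


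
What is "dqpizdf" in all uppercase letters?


Input string: 'dqpizdf'
Operation: convert each letter to uppercase
Mapping: 'd'->'D', 'q'->'Q', 'p'->'P', 'i'->'I', 'z'->'Z', 'd'->'D', 'f'->'F'
Result: DQPIZDF


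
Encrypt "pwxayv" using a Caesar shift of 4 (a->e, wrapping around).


Input: 'pwxayv', shift = 4
Operation: for each letter, (position + 4) mod 26
Mapping: 'p'(15+4=19)->'t', 'w'(22+4=26, 26 mod 26=0)->'a', 'x'(23+4=27, 27 mod 26=1)->'b', 'a'(0+4=4)->'e', 'y'(24+4=28, 28 mod 26=2)->'c', 'v'(21+4=25)->'z'
Result: tabecz


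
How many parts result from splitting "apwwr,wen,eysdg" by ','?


Input string: 'apwwr,wen,eysdg'
Delimiter: ','
Split result: 'apwwr', 'wen', 'eysdg'
Number of parts: 3


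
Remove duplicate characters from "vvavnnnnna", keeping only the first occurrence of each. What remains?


Input: 'vvavnnnnna'
Operation: keep first occurrence of each character
Scan: s[0]='v' new -> keep; s[1]='v' seen -> skip; s[2]='a' new -> keep; s[3]='v' seen -> skip; s[4]='n' new -> keep; s[5]='n' seen -> skip; s[6]='n' seen -> skip; s[7]='n' seen -> skip; s[8]='n' seen -> skip; s[9]='a' seen -> skip
Result: van


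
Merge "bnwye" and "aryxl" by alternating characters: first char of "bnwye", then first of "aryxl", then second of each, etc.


String 1: 'bnwye'
String 2: 'aryxl'
Operation: alternate characters
Pairs: 'b'+'a', 'n'+'r', 'w'+'y', 'y'+'x', 'e'+'l'
Result: banrwyyxel


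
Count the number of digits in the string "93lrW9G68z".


Input string: '93lrW9G68z'
Operation: count digit characters (0-9)
Scan: '9'(digit), '3'(digit), 'l', 'r', 'W', '9'(digit), 'G', '6'(digit), '8'(digit), 'z'
Digits found: 5
Result: 5


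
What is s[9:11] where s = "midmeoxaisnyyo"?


Input string: 'midmeoxaisnyyo'
Operation: slice [9:11]
Extract characters: s[9]='s', s[10]='n'
Result: sn


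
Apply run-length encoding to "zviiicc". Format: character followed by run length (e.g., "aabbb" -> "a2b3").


Input: 'zviiicc'
Operation: identify consecutive runs
Runs: 'z' -> z1, 'v' -> v1, 'iii' -> i3, 'cc' -> c2
Encoded: z1v1i3c2


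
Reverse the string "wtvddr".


Input string: 'wtvddr'
Operation: reverse character order
Original order: 'w' -> 't' -> 'v' -> 'd' -> 'd' -> 'r'
Reversed order: 'r' -> 'd' -> 'd' -> 'v' -> 't' -> 'w'
Result: rddvtw


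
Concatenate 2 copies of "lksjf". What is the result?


Input string: 'lksjf'
Operation: repeat 2 times
Concatenation: 'lksjf' + 'lksjf'
Result: lksjflksjf


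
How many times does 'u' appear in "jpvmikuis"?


Input string: 'jpvmikuis'
Target character: 'u'
Scan each position: s[6]='u'
Matches found at indices: 6
Total: 1


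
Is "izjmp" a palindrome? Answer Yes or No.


Input string: 'izjmp'
Reversed: 'pmjzi'
Compare pairs: s[0]='i' vs s[4]='p' (mismatch), s[1]='z' vs s[3]='m' (mismatch)
Palindrome: No


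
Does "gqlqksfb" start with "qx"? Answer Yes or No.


Input string: 'gqlqksfb'
Prefix to check: 'qx'
First 2 characters of input: 'gq'
Match: False
Result: No


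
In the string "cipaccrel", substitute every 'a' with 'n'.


Input string: 'cipaccrel'
Operation: replace 'a' with 'n'
Positions of 'a': 3
After replacement: cipnccrel


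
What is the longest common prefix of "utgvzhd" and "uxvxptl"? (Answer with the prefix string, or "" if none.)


String 1: 'utgvzhd'
String 2: 'uxvxptl'
Compare position by position:
pos 0: 'u' vs 'u' match
pos 1: 't' vs 'x' differ -> stop
Longest common prefix: "u" (length 1)


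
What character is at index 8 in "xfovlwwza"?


Input string: 'xfovlwwza'
Operation: get character at index 8
Index mapping: s[0]='x', s[1]='f', s[2]='o', s[3]='v', s[4]='l', s[5]='w', s[6]='w', s[7]='z', s[8]='a'
Result: 'a'


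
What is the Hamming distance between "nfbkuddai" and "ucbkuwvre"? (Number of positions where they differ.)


String 1: 'nfbkuddai'
String 2: 'ucbkuwvre'
Compare each position: pos 0: 'n'!='u', pos 1: 'f'!='c', pos 2: 'b'=='b', pos 3: 'k'=='k', pos 4: 'u'=='u', pos 5: 'd'!='w', pos 6: 'd'!='v', pos 7: 'a'!='r', pos 8: 'i'!='e'
Differing positions: 6
Hamming distance: 6


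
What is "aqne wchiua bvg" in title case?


Input string: 'aqne wchiua bvg'
Operation: capitalize first letter of each word
Word transformations: 'aqne'->'Aqne', 'wchiua'->'Wchiua', 'bvg'->'Bvg'
Result: Aqne Wchiua Bvg


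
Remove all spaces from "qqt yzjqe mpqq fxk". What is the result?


Input string: 'qqt yzjqe mpqq fxk'
Operation: remove all spaces
Words: 'qqt', 'yzjqe', 'mpqq', 'fxk'
Join without spaces: qqtyzjqempqqfxk


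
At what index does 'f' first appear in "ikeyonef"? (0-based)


Input string: 'ikeyonef'
Target: 'f'
Scanning left to right: s[0]='i', s[1]='k', s[2]='e', s[3]='y', s[4]='o', s[5]='n', s[6]='e', s[7]='f'
First match at index: 7


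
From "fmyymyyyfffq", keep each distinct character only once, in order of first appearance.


Input: 'fmyymyyyfffq'
Operation: keep first occurrence of each character
Scan: s[0]='f' new -> keep; s[1]='m' new -> keep; s[2]='y' new -> keep; s[3]='y' seen -> skip; s[4]='m' seen -> skip; s[5]='y' seen -> skip; s[6]='y' seen -> skip; s[7]='y' seen -> skip; s[8]='f' seen -> skip; s[9]='f' seen -> skip; s[10]='f' seen -> skip; s[11]='q' new -> keep
Result: fmyq


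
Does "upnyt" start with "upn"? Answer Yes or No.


Input string: 'upnyt'
Prefix to check: 'upn'
First 3 characters of input: 'upn'
Match: True
Result: Yes
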